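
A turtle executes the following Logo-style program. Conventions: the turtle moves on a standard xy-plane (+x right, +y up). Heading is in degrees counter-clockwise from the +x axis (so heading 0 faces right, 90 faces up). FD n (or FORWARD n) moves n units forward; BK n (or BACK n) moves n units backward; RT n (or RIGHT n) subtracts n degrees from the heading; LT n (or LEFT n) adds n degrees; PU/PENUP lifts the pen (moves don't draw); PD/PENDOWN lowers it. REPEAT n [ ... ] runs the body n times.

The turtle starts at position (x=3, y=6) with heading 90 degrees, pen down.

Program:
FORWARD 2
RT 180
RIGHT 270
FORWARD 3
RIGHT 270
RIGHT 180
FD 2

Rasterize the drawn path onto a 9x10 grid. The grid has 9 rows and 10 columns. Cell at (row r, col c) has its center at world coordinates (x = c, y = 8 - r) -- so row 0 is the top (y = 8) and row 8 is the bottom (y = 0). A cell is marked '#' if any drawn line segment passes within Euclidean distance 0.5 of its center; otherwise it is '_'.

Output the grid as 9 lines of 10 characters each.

Answer: ___####___
___#__#___
___#__#___
__________
__________
__________
__________
__________
__________

Derivation:
Segment 0: (3,6) -> (3,8)
Segment 1: (3,8) -> (6,8)
Segment 2: (6,8) -> (6,6)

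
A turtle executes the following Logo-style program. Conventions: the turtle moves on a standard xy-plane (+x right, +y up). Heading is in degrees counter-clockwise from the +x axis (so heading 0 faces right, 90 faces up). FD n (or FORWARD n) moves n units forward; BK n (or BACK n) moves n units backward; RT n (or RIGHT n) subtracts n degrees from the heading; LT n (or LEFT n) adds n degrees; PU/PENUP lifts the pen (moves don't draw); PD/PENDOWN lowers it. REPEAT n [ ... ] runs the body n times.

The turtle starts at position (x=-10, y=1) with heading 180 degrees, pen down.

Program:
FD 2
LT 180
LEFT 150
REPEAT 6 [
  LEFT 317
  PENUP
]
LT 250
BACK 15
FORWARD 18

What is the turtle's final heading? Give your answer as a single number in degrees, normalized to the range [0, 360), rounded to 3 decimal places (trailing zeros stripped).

Executing turtle program step by step:
Start: pos=(-10,1), heading=180, pen down
FD 2: (-10,1) -> (-12,1) [heading=180, draw]
LT 180: heading 180 -> 0
LT 150: heading 0 -> 150
REPEAT 6 [
  -- iteration 1/6 --
  LT 317: heading 150 -> 107
  PU: pen up
  -- iteration 2/6 --
  LT 317: heading 107 -> 64
  PU: pen up
  -- iteration 3/6 --
  LT 317: heading 64 -> 21
  PU: pen up
  -- iteration 4/6 --
  LT 317: heading 21 -> 338
  PU: pen up
  -- iteration 5/6 --
  LT 317: heading 338 -> 295
  PU: pen up
  -- iteration 6/6 --
  LT 317: heading 295 -> 252
  PU: pen up
]
LT 250: heading 252 -> 142
BK 15: (-12,1) -> (-0.18,-8.235) [heading=142, move]
FD 18: (-0.18,-8.235) -> (-14.364,2.847) [heading=142, move]
Final: pos=(-14.364,2.847), heading=142, 1 segment(s) drawn

Answer: 142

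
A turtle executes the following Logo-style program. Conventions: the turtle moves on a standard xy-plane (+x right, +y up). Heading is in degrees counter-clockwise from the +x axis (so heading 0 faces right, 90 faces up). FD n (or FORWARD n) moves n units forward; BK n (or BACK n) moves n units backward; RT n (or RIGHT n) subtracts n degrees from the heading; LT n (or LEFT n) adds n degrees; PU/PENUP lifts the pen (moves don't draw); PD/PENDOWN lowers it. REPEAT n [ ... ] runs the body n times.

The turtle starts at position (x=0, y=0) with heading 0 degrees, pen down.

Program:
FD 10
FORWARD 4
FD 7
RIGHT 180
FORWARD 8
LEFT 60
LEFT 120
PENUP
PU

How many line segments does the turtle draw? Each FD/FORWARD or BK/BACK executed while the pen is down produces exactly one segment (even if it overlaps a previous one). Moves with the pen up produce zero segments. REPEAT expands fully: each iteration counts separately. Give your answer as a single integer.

Executing turtle program step by step:
Start: pos=(0,0), heading=0, pen down
FD 10: (0,0) -> (10,0) [heading=0, draw]
FD 4: (10,0) -> (14,0) [heading=0, draw]
FD 7: (14,0) -> (21,0) [heading=0, draw]
RT 180: heading 0 -> 180
FD 8: (21,0) -> (13,0) [heading=180, draw]
LT 60: heading 180 -> 240
LT 120: heading 240 -> 0
PU: pen up
PU: pen up
Final: pos=(13,0), heading=0, 4 segment(s) drawn
Segments drawn: 4

Answer: 4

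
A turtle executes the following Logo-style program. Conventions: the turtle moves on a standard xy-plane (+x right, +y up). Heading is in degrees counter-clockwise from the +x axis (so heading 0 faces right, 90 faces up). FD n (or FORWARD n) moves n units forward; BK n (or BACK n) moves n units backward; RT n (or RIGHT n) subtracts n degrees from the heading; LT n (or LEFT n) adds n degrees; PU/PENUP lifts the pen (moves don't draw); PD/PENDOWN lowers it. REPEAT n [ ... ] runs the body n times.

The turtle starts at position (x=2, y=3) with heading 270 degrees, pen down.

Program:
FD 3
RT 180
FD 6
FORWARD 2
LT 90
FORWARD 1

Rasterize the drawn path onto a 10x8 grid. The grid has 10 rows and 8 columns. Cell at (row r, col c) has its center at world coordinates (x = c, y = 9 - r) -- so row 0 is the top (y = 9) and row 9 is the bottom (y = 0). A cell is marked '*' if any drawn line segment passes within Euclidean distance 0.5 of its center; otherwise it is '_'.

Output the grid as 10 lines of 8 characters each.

Segment 0: (2,3) -> (2,0)
Segment 1: (2,0) -> (2,6)
Segment 2: (2,6) -> (2,8)
Segment 3: (2,8) -> (1,8)

Answer: ________
_**_____
__*_____
__*_____
__*_____
__*_____
__*_____
__*_____
__*_____
__*_____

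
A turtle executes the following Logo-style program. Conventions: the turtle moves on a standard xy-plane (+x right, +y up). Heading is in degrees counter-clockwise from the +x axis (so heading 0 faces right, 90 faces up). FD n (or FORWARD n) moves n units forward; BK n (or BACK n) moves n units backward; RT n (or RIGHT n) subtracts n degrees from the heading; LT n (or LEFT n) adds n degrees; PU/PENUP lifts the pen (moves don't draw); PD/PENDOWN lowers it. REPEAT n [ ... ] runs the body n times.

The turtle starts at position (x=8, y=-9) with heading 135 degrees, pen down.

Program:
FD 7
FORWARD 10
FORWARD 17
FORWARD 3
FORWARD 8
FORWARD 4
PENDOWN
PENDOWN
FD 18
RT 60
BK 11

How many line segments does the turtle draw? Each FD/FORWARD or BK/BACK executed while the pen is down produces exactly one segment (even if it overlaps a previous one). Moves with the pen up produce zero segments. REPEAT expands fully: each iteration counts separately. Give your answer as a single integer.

Executing turtle program step by step:
Start: pos=(8,-9), heading=135, pen down
FD 7: (8,-9) -> (3.05,-4.05) [heading=135, draw]
FD 10: (3.05,-4.05) -> (-4.021,3.021) [heading=135, draw]
FD 17: (-4.021,3.021) -> (-16.042,15.042) [heading=135, draw]
FD 3: (-16.042,15.042) -> (-18.163,17.163) [heading=135, draw]
FD 8: (-18.163,17.163) -> (-23.82,22.82) [heading=135, draw]
FD 4: (-23.82,22.82) -> (-26.648,25.648) [heading=135, draw]
PD: pen down
PD: pen down
FD 18: (-26.648,25.648) -> (-39.376,38.376) [heading=135, draw]
RT 60: heading 135 -> 75
BK 11: (-39.376,38.376) -> (-42.223,27.751) [heading=75, draw]
Final: pos=(-42.223,27.751), heading=75, 8 segment(s) drawn
Segments drawn: 8

Answer: 8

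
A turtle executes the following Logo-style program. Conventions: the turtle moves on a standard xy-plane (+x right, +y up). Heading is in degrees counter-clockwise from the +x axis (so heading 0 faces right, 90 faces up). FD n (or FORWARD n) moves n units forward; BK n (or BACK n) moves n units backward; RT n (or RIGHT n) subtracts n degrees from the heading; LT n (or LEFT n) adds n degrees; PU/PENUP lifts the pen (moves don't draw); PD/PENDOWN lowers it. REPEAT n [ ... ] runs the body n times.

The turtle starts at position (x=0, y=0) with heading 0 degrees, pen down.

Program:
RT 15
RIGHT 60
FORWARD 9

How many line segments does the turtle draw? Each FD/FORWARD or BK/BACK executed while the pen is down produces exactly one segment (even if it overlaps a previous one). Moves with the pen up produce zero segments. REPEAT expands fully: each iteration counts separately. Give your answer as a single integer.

Executing turtle program step by step:
Start: pos=(0,0), heading=0, pen down
RT 15: heading 0 -> 345
RT 60: heading 345 -> 285
FD 9: (0,0) -> (2.329,-8.693) [heading=285, draw]
Final: pos=(2.329,-8.693), heading=285, 1 segment(s) drawn
Segments drawn: 1

Answer: 1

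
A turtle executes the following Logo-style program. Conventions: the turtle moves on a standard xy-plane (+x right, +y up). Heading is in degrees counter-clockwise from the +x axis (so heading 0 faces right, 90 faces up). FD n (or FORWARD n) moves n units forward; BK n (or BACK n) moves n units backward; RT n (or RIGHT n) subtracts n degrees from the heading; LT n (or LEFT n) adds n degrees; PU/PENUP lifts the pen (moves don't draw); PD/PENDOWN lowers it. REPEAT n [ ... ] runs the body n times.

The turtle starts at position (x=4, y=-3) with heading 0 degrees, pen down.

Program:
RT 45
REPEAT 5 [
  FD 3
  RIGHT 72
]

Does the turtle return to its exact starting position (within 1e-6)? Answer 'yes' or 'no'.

Executing turtle program step by step:
Start: pos=(4,-3), heading=0, pen down
RT 45: heading 0 -> 315
REPEAT 5 [
  -- iteration 1/5 --
  FD 3: (4,-3) -> (6.121,-5.121) [heading=315, draw]
  RT 72: heading 315 -> 243
  -- iteration 2/5 --
  FD 3: (6.121,-5.121) -> (4.759,-7.794) [heading=243, draw]
  RT 72: heading 243 -> 171
  -- iteration 3/5 --
  FD 3: (4.759,-7.794) -> (1.796,-7.325) [heading=171, draw]
  RT 72: heading 171 -> 99
  -- iteration 4/5 --
  FD 3: (1.796,-7.325) -> (1.327,-4.362) [heading=99, draw]
  RT 72: heading 99 -> 27
  -- iteration 5/5 --
  FD 3: (1.327,-4.362) -> (4,-3) [heading=27, draw]
  RT 72: heading 27 -> 315
]
Final: pos=(4,-3), heading=315, 5 segment(s) drawn

Start position: (4, -3)
Final position: (4, -3)
Distance = 0; < 1e-6 -> CLOSED

Answer: yes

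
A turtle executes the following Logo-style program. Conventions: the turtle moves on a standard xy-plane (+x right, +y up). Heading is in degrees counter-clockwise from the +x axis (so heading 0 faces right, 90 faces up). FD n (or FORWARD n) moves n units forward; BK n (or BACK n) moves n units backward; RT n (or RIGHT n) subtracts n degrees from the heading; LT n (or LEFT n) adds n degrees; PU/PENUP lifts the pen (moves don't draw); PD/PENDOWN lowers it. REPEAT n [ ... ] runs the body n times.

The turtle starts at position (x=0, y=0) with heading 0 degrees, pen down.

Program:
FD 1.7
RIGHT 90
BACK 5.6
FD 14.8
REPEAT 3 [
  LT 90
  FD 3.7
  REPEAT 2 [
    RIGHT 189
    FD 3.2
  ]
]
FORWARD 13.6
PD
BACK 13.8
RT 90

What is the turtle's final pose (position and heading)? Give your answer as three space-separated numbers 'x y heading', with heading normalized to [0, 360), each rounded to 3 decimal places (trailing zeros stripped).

Executing turtle program step by step:
Start: pos=(0,0), heading=0, pen down
FD 1.7: (0,0) -> (1.7,0) [heading=0, draw]
RT 90: heading 0 -> 270
BK 5.6: (1.7,0) -> (1.7,5.6) [heading=270, draw]
FD 14.8: (1.7,5.6) -> (1.7,-9.2) [heading=270, draw]
REPEAT 3 [
  -- iteration 1/3 --
  LT 90: heading 270 -> 0
  FD 3.7: (1.7,-9.2) -> (5.4,-9.2) [heading=0, draw]
  REPEAT 2 [
    -- iteration 1/2 --
    RT 189: heading 0 -> 171
    FD 3.2: (5.4,-9.2) -> (2.239,-8.699) [heading=171, draw]
    -- iteration 2/2 --
    RT 189: heading 171 -> 342
    FD 3.2: (2.239,-8.699) -> (5.283,-9.688) [heading=342, draw]
  ]
  -- iteration 2/3 --
  LT 90: heading 342 -> 72
  FD 3.7: (5.283,-9.688) -> (6.426,-6.169) [heading=72, draw]
  REPEAT 2 [
    -- iteration 1/2 --
    RT 189: heading 72 -> 243
    FD 3.2: (6.426,-6.169) -> (4.973,-9.021) [heading=243, draw]
    -- iteration 2/2 --
    RT 189: heading 243 -> 54
    FD 3.2: (4.973,-9.021) -> (6.854,-6.432) [heading=54, draw]
  ]
  -- iteration 3/3 --
  LT 90: heading 54 -> 144
  FD 3.7: (6.854,-6.432) -> (3.861,-4.257) [heading=144, draw]
  REPEAT 2 [
    -- iteration 1/2 --
    RT 189: heading 144 -> 315
    FD 3.2: (3.861,-4.257) -> (6.124,-6.52) [heading=315, draw]
    -- iteration 2/2 --
    RT 189: heading 315 -> 126
    FD 3.2: (6.124,-6.52) -> (4.243,-3.931) [heading=126, draw]
  ]
]
FD 13.6: (4.243,-3.931) -> (-3.751,7.072) [heading=126, draw]
PD: pen down
BK 13.8: (-3.751,7.072) -> (4.36,-4.093) [heading=126, draw]
RT 90: heading 126 -> 36
Final: pos=(4.36,-4.093), heading=36, 14 segment(s) drawn

Answer: 4.36 -4.093 36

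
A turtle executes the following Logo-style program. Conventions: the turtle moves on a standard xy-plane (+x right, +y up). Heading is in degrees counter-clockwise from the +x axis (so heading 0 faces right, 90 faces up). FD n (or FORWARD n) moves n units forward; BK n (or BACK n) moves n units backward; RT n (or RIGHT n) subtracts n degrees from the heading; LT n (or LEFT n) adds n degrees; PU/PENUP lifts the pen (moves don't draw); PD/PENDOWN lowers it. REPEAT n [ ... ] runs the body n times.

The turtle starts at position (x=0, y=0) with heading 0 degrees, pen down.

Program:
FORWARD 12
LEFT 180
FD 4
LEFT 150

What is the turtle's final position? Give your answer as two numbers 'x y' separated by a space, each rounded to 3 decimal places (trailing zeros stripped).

Answer: 8 0

Derivation:
Executing turtle program step by step:
Start: pos=(0,0), heading=0, pen down
FD 12: (0,0) -> (12,0) [heading=0, draw]
LT 180: heading 0 -> 180
FD 4: (12,0) -> (8,0) [heading=180, draw]
LT 150: heading 180 -> 330
Final: pos=(8,0), heading=330, 2 segment(s) drawn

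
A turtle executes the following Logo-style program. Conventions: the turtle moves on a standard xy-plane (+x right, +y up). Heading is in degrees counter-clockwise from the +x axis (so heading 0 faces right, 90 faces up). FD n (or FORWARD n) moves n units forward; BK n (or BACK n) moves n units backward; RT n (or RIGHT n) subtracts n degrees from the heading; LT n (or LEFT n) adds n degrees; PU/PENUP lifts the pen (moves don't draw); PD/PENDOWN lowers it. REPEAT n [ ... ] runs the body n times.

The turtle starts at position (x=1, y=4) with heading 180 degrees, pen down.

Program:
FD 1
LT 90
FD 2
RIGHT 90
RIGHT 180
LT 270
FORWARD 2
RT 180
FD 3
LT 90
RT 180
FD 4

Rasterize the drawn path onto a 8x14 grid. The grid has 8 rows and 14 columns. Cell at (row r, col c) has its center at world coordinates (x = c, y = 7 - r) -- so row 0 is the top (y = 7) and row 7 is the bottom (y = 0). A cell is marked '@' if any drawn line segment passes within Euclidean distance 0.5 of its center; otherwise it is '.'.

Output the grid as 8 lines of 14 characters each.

Answer: ..............
..............
..............
@@............
@@@@@.........
@.............
@.............
@.............

Derivation:
Segment 0: (1,4) -> (0,4)
Segment 1: (0,4) -> (-0,2)
Segment 2: (-0,2) -> (-0,0)
Segment 3: (-0,0) -> (-0,3)
Segment 4: (-0,3) -> (4,3)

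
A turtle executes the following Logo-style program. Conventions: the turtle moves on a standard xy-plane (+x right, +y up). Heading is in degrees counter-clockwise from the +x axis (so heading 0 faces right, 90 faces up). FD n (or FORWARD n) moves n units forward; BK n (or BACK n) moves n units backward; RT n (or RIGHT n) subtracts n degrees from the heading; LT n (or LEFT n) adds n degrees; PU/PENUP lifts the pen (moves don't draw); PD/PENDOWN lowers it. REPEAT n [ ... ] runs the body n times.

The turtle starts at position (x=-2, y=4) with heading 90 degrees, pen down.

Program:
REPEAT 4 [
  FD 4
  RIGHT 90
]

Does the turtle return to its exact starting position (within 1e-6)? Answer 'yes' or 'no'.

Executing turtle program step by step:
Start: pos=(-2,4), heading=90, pen down
REPEAT 4 [
  -- iteration 1/4 --
  FD 4: (-2,4) -> (-2,8) [heading=90, draw]
  RT 90: heading 90 -> 0
  -- iteration 2/4 --
  FD 4: (-2,8) -> (2,8) [heading=0, draw]
  RT 90: heading 0 -> 270
  -- iteration 3/4 --
  FD 4: (2,8) -> (2,4) [heading=270, draw]
  RT 90: heading 270 -> 180
  -- iteration 4/4 --
  FD 4: (2,4) -> (-2,4) [heading=180, draw]
  RT 90: heading 180 -> 90
]
Final: pos=(-2,4), heading=90, 4 segment(s) drawn

Start position: (-2, 4)
Final position: (-2, 4)
Distance = 0; < 1e-6 -> CLOSED

Answer: yes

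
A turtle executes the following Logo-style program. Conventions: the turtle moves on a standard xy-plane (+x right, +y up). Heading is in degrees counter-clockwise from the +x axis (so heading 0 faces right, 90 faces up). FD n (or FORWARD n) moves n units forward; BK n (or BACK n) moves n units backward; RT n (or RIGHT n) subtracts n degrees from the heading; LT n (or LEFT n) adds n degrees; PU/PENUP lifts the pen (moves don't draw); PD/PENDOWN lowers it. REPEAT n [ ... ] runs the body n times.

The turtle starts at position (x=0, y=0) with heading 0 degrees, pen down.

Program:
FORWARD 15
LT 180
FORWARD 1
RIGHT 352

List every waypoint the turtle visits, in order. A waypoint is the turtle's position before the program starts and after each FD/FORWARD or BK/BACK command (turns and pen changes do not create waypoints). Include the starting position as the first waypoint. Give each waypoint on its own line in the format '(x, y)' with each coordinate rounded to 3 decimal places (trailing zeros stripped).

Executing turtle program step by step:
Start: pos=(0,0), heading=0, pen down
FD 15: (0,0) -> (15,0) [heading=0, draw]
LT 180: heading 0 -> 180
FD 1: (15,0) -> (14,0) [heading=180, draw]
RT 352: heading 180 -> 188
Final: pos=(14,0), heading=188, 2 segment(s) drawn
Waypoints (3 total):
(0, 0)
(15, 0)
(14, 0)

Answer: (0, 0)
(15, 0)
(14, 0)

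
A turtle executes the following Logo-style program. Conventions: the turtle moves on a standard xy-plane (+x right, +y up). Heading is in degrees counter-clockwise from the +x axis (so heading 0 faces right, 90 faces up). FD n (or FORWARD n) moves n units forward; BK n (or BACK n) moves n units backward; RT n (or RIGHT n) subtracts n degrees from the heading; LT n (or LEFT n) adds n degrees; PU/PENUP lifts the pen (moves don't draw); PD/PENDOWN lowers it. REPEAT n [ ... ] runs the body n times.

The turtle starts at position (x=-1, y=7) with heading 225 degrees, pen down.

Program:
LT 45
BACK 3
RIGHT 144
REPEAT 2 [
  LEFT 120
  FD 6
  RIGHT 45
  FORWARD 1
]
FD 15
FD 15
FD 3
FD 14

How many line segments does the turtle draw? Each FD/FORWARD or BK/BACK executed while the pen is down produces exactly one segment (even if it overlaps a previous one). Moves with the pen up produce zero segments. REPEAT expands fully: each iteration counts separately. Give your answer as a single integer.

Answer: 9

Derivation:
Executing turtle program step by step:
Start: pos=(-1,7), heading=225, pen down
LT 45: heading 225 -> 270
BK 3: (-1,7) -> (-1,10) [heading=270, draw]
RT 144: heading 270 -> 126
REPEAT 2 [
  -- iteration 1/2 --
  LT 120: heading 126 -> 246
  FD 6: (-1,10) -> (-3.44,4.519) [heading=246, draw]
  RT 45: heading 246 -> 201
  FD 1: (-3.44,4.519) -> (-4.374,4.16) [heading=201, draw]
  -- iteration 2/2 --
  LT 120: heading 201 -> 321
  FD 6: (-4.374,4.16) -> (0.289,0.384) [heading=321, draw]
  RT 45: heading 321 -> 276
  FD 1: (0.289,0.384) -> (0.393,-0.61) [heading=276, draw]
]
FD 15: (0.393,-0.61) -> (1.961,-15.528) [heading=276, draw]
FD 15: (1.961,-15.528) -> (3.529,-30.446) [heading=276, draw]
FD 3: (3.529,-30.446) -> (3.843,-33.429) [heading=276, draw]
FD 14: (3.843,-33.429) -> (5.306,-47.353) [heading=276, draw]
Final: pos=(5.306,-47.353), heading=276, 9 segment(s) drawn
Segments drawn: 9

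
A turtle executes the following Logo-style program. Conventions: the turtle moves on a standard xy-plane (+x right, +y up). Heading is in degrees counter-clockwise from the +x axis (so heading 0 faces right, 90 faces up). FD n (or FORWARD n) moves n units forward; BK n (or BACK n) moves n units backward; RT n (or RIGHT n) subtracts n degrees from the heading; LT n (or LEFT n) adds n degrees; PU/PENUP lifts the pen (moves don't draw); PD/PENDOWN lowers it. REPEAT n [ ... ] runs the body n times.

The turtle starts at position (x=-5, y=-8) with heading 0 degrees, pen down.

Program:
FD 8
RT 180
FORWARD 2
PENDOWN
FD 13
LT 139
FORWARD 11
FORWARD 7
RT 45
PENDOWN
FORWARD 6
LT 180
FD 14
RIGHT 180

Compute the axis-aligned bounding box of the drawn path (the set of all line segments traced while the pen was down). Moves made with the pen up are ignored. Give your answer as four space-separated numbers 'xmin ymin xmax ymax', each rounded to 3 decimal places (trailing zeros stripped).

Answer: -12 -25.794 3 -8

Derivation:
Executing turtle program step by step:
Start: pos=(-5,-8), heading=0, pen down
FD 8: (-5,-8) -> (3,-8) [heading=0, draw]
RT 180: heading 0 -> 180
FD 2: (3,-8) -> (1,-8) [heading=180, draw]
PD: pen down
FD 13: (1,-8) -> (-12,-8) [heading=180, draw]
LT 139: heading 180 -> 319
FD 11: (-12,-8) -> (-3.698,-15.217) [heading=319, draw]
FD 7: (-3.698,-15.217) -> (1.585,-19.809) [heading=319, draw]
RT 45: heading 319 -> 274
PD: pen down
FD 6: (1.585,-19.809) -> (2.003,-25.794) [heading=274, draw]
LT 180: heading 274 -> 94
FD 14: (2.003,-25.794) -> (1.027,-11.829) [heading=94, draw]
RT 180: heading 94 -> 274
Final: pos=(1.027,-11.829), heading=274, 7 segment(s) drawn

Segment endpoints: x in {-12, -5, -3.698, 1, 1.027, 1.585, 2.003, 3}, y in {-25.794, -19.809, -15.217, -11.829, -8, -8}
xmin=-12, ymin=-25.794, xmax=3, ymax=-8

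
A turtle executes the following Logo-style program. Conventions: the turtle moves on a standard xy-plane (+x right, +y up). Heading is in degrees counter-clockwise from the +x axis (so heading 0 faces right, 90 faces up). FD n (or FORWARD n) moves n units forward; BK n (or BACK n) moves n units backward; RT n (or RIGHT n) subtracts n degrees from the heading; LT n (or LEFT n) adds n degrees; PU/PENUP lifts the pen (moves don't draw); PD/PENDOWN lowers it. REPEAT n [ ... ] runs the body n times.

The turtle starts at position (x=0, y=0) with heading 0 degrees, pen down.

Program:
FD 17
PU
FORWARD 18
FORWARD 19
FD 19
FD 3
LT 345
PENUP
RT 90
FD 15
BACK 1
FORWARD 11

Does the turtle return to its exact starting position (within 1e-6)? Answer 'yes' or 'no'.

Executing turtle program step by step:
Start: pos=(0,0), heading=0, pen down
FD 17: (0,0) -> (17,0) [heading=0, draw]
PU: pen up
FD 18: (17,0) -> (35,0) [heading=0, move]
FD 19: (35,0) -> (54,0) [heading=0, move]
FD 19: (54,0) -> (73,0) [heading=0, move]
FD 3: (73,0) -> (76,0) [heading=0, move]
LT 345: heading 0 -> 345
PU: pen up
RT 90: heading 345 -> 255
FD 15: (76,0) -> (72.118,-14.489) [heading=255, move]
BK 1: (72.118,-14.489) -> (72.377,-13.523) [heading=255, move]
FD 11: (72.377,-13.523) -> (69.53,-24.148) [heading=255, move]
Final: pos=(69.53,-24.148), heading=255, 1 segment(s) drawn

Start position: (0, 0)
Final position: (69.53, -24.148)
Distance = 73.604; >= 1e-6 -> NOT closed

Answer: no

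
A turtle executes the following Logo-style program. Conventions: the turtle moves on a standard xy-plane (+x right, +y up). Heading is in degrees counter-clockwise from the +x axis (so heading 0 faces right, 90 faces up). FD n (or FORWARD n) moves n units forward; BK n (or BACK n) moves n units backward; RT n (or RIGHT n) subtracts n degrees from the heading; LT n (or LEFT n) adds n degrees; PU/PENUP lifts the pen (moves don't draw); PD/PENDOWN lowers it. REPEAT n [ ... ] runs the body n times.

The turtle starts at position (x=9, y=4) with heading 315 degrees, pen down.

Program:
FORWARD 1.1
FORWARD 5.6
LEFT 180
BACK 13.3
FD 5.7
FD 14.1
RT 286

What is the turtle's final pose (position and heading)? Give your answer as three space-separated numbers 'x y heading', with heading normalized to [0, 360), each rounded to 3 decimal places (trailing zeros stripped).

Answer: 9.141 3.859 209

Derivation:
Executing turtle program step by step:
Start: pos=(9,4), heading=315, pen down
FD 1.1: (9,4) -> (9.778,3.222) [heading=315, draw]
FD 5.6: (9.778,3.222) -> (13.738,-0.738) [heading=315, draw]
LT 180: heading 315 -> 135
BK 13.3: (13.738,-0.738) -> (23.142,-10.142) [heading=135, draw]
FD 5.7: (23.142,-10.142) -> (19.112,-6.112) [heading=135, draw]
FD 14.1: (19.112,-6.112) -> (9.141,3.859) [heading=135, draw]
RT 286: heading 135 -> 209
Final: pos=(9.141,3.859), heading=209, 5 segment(s) drawn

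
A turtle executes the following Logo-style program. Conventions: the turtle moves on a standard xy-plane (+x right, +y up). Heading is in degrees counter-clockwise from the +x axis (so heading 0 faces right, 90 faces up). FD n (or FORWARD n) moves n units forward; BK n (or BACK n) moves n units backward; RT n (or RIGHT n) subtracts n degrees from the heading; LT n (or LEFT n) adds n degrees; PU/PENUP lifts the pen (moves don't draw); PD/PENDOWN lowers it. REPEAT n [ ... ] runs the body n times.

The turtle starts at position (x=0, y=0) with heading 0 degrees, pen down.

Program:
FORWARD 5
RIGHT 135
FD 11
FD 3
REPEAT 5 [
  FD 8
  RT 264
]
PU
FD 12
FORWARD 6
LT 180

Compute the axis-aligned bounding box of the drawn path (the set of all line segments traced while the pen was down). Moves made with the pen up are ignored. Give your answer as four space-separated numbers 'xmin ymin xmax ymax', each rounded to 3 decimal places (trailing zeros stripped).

Answer: -10.556 -20.591 5 0

Derivation:
Executing turtle program step by step:
Start: pos=(0,0), heading=0, pen down
FD 5: (0,0) -> (5,0) [heading=0, draw]
RT 135: heading 0 -> 225
FD 11: (5,0) -> (-2.778,-7.778) [heading=225, draw]
FD 3: (-2.778,-7.778) -> (-4.899,-9.899) [heading=225, draw]
REPEAT 5 [
  -- iteration 1/5 --
  FD 8: (-4.899,-9.899) -> (-10.556,-15.556) [heading=225, draw]
  RT 264: heading 225 -> 321
  -- iteration 2/5 --
  FD 8: (-10.556,-15.556) -> (-4.339,-20.591) [heading=321, draw]
  RT 264: heading 321 -> 57
  -- iteration 3/5 --
  FD 8: (-4.339,-20.591) -> (0.018,-13.882) [heading=57, draw]
  RT 264: heading 57 -> 153
  -- iteration 4/5 --
  FD 8: (0.018,-13.882) -> (-7.11,-10.25) [heading=153, draw]
  RT 264: heading 153 -> 249
  -- iteration 5/5 --
  FD 8: (-7.11,-10.25) -> (-9.977,-17.718) [heading=249, draw]
  RT 264: heading 249 -> 345
]
PU: pen up
FD 12: (-9.977,-17.718) -> (1.614,-20.824) [heading=345, move]
FD 6: (1.614,-20.824) -> (7.41,-22.377) [heading=345, move]
LT 180: heading 345 -> 165
Final: pos=(7.41,-22.377), heading=165, 8 segment(s) drawn

Segment endpoints: x in {-10.556, -9.977, -7.11, -4.899, -4.339, -2.778, 0, 0.018, 5}, y in {-20.591, -17.718, -15.556, -13.882, -10.25, -9.899, -7.778, 0}
xmin=-10.556, ymin=-20.591, xmax=5, ymax=0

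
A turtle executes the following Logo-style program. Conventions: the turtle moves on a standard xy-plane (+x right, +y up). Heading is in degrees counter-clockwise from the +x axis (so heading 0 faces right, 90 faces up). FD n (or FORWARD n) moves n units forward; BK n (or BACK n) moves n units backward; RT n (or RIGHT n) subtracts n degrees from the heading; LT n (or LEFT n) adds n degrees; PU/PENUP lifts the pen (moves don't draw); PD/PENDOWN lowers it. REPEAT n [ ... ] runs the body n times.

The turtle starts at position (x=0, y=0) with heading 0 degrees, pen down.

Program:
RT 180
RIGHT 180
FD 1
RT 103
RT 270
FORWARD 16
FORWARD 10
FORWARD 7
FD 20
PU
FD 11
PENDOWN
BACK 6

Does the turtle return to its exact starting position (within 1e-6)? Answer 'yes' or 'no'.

Answer: no

Derivation:
Executing turtle program step by step:
Start: pos=(0,0), heading=0, pen down
RT 180: heading 0 -> 180
RT 180: heading 180 -> 0
FD 1: (0,0) -> (1,0) [heading=0, draw]
RT 103: heading 0 -> 257
RT 270: heading 257 -> 347
FD 16: (1,0) -> (16.59,-3.599) [heading=347, draw]
FD 10: (16.59,-3.599) -> (26.334,-5.849) [heading=347, draw]
FD 7: (26.334,-5.849) -> (33.154,-7.423) [heading=347, draw]
FD 20: (33.154,-7.423) -> (52.642,-11.922) [heading=347, draw]
PU: pen up
FD 11: (52.642,-11.922) -> (63.36,-14.397) [heading=347, move]
PD: pen down
BK 6: (63.36,-14.397) -> (57.513,-13.047) [heading=347, draw]
Final: pos=(57.513,-13.047), heading=347, 6 segment(s) drawn

Start position: (0, 0)
Final position: (57.513, -13.047)
Distance = 58.975; >= 1e-6 -> NOT closed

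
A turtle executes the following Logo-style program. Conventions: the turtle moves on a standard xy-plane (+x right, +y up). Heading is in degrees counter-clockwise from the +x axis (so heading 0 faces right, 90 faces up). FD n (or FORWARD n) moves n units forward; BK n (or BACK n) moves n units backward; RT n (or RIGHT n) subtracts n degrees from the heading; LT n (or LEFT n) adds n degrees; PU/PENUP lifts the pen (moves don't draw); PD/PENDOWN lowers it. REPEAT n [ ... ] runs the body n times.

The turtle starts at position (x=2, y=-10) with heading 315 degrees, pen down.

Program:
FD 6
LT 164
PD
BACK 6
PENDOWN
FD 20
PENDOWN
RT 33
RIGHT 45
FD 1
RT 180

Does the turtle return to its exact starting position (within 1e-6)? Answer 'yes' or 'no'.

Answer: no

Derivation:
Executing turtle program step by step:
Start: pos=(2,-10), heading=315, pen down
FD 6: (2,-10) -> (6.243,-14.243) [heading=315, draw]
LT 164: heading 315 -> 119
PD: pen down
BK 6: (6.243,-14.243) -> (9.151,-19.49) [heading=119, draw]
PD: pen down
FD 20: (9.151,-19.49) -> (-0.545,-1.998) [heading=119, draw]
PD: pen down
RT 33: heading 119 -> 86
RT 45: heading 86 -> 41
FD 1: (-0.545,-1.998) -> (0.21,-1.342) [heading=41, draw]
RT 180: heading 41 -> 221
Final: pos=(0.21,-1.342), heading=221, 4 segment(s) drawn

Start position: (2, -10)
Final position: (0.21, -1.342)
Distance = 8.841; >= 1e-6 -> NOT closed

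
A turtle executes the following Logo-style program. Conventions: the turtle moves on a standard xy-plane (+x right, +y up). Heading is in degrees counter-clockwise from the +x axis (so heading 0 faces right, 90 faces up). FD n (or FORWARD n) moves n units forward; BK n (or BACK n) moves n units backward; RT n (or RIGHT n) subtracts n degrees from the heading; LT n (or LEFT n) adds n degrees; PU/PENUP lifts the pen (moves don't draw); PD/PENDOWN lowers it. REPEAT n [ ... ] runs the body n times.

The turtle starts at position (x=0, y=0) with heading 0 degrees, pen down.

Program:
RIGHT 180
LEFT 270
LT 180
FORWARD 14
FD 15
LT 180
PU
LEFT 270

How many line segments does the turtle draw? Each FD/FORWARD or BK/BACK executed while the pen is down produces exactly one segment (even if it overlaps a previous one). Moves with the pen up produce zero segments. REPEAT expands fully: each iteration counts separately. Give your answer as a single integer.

Executing turtle program step by step:
Start: pos=(0,0), heading=0, pen down
RT 180: heading 0 -> 180
LT 270: heading 180 -> 90
LT 180: heading 90 -> 270
FD 14: (0,0) -> (0,-14) [heading=270, draw]
FD 15: (0,-14) -> (0,-29) [heading=270, draw]
LT 180: heading 270 -> 90
PU: pen up
LT 270: heading 90 -> 0
Final: pos=(0,-29), heading=0, 2 segment(s) drawn
Segments drawn: 2

Answer: 2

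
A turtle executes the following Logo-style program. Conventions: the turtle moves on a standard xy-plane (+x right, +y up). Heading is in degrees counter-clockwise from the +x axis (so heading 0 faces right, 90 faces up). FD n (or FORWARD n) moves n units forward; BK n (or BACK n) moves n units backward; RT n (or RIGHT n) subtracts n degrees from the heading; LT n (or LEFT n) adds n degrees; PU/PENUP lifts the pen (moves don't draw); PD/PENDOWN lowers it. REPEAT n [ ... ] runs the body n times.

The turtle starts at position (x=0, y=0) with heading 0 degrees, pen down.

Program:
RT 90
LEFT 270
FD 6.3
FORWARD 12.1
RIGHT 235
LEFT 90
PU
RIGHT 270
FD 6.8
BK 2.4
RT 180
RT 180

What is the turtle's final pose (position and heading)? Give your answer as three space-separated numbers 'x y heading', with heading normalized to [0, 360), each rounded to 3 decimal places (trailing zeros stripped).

Answer: -20.924 3.604 125

Derivation:
Executing turtle program step by step:
Start: pos=(0,0), heading=0, pen down
RT 90: heading 0 -> 270
LT 270: heading 270 -> 180
FD 6.3: (0,0) -> (-6.3,0) [heading=180, draw]
FD 12.1: (-6.3,0) -> (-18.4,0) [heading=180, draw]
RT 235: heading 180 -> 305
LT 90: heading 305 -> 35
PU: pen up
RT 270: heading 35 -> 125
FD 6.8: (-18.4,0) -> (-22.3,5.57) [heading=125, move]
BK 2.4: (-22.3,5.57) -> (-20.924,3.604) [heading=125, move]
RT 180: heading 125 -> 305
RT 180: heading 305 -> 125
Final: pos=(-20.924,3.604), heading=125, 2 segment(s) drawn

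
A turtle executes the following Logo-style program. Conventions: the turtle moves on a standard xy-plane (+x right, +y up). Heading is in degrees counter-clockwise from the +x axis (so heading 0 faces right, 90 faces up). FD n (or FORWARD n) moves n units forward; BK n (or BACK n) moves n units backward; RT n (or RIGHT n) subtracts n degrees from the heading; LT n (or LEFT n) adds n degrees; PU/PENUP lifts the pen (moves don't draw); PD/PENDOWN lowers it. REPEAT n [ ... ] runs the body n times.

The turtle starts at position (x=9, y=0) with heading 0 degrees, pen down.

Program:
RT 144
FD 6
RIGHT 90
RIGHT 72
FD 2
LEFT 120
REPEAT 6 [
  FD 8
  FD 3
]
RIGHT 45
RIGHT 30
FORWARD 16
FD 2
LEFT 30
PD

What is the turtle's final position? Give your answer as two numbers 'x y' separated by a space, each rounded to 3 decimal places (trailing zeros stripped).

Answer: -63.133 22.769

Derivation:
Executing turtle program step by step:
Start: pos=(9,0), heading=0, pen down
RT 144: heading 0 -> 216
FD 6: (9,0) -> (4.146,-3.527) [heading=216, draw]
RT 90: heading 216 -> 126
RT 72: heading 126 -> 54
FD 2: (4.146,-3.527) -> (5.321,-1.909) [heading=54, draw]
LT 120: heading 54 -> 174
REPEAT 6 [
  -- iteration 1/6 --
  FD 8: (5.321,-1.909) -> (-2.635,-1.072) [heading=174, draw]
  FD 3: (-2.635,-1.072) -> (-5.618,-0.759) [heading=174, draw]
  -- iteration 2/6 --
  FD 8: (-5.618,-0.759) -> (-13.574,0.077) [heading=174, draw]
  FD 3: (-13.574,0.077) -> (-16.558,0.391) [heading=174, draw]
  -- iteration 3/6 --
  FD 8: (-16.558,0.391) -> (-24.514,1.227) [heading=174, draw]
  FD 3: (-24.514,1.227) -> (-27.498,1.541) [heading=174, draw]
  -- iteration 4/6 --
  FD 8: (-27.498,1.541) -> (-35.454,2.377) [heading=174, draw]
  FD 3: (-35.454,2.377) -> (-38.437,2.691) [heading=174, draw]
  -- iteration 5/6 --
  FD 8: (-38.437,2.691) -> (-46.394,3.527) [heading=174, draw]
  FD 3: (-46.394,3.527) -> (-49.377,3.84) [heading=174, draw]
  -- iteration 6/6 --
  FD 8: (-49.377,3.84) -> (-57.333,4.677) [heading=174, draw]
  FD 3: (-57.333,4.677) -> (-60.317,4.99) [heading=174, draw]
]
RT 45: heading 174 -> 129
RT 30: heading 129 -> 99
FD 16: (-60.317,4.99) -> (-62.82,20.793) [heading=99, draw]
FD 2: (-62.82,20.793) -> (-63.133,22.769) [heading=99, draw]
LT 30: heading 99 -> 129
PD: pen down
Final: pos=(-63.133,22.769), heading=129, 16 segment(s) drawn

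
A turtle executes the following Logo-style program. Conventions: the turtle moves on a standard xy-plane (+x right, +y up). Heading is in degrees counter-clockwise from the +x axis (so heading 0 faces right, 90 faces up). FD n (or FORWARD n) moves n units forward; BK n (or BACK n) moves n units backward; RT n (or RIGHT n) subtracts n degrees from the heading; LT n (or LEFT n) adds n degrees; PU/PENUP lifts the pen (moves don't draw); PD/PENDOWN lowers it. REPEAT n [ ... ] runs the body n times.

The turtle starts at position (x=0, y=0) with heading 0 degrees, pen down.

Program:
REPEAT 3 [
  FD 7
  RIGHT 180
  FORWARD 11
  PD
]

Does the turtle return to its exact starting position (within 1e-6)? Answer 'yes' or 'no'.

Answer: no

Derivation:
Executing turtle program step by step:
Start: pos=(0,0), heading=0, pen down
REPEAT 3 [
  -- iteration 1/3 --
  FD 7: (0,0) -> (7,0) [heading=0, draw]
  RT 180: heading 0 -> 180
  FD 11: (7,0) -> (-4,0) [heading=180, draw]
  PD: pen down
  -- iteration 2/3 --
  FD 7: (-4,0) -> (-11,0) [heading=180, draw]
  RT 180: heading 180 -> 0
  FD 11: (-11,0) -> (0,0) [heading=0, draw]
  PD: pen down
  -- iteration 3/3 --
  FD 7: (0,0) -> (7,0) [heading=0, draw]
  RT 180: heading 0 -> 180
  FD 11: (7,0) -> (-4,0) [heading=180, draw]
  PD: pen down
]
Final: pos=(-4,0), heading=180, 6 segment(s) drawn

Start position: (0, 0)
Final position: (-4, 0)
Distance = 4; >= 1e-6 -> NOT closed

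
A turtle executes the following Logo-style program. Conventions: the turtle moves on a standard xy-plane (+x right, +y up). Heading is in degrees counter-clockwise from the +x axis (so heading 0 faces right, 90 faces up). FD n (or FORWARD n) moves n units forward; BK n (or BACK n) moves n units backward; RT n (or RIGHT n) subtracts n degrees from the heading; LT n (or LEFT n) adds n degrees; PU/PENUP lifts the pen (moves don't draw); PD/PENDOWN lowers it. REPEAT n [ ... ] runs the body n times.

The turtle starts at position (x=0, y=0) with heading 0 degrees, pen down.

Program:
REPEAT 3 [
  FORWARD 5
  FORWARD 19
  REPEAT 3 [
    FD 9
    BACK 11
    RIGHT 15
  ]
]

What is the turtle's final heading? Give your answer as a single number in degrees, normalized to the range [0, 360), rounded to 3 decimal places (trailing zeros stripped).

Executing turtle program step by step:
Start: pos=(0,0), heading=0, pen down
REPEAT 3 [
  -- iteration 1/3 --
  FD 5: (0,0) -> (5,0) [heading=0, draw]
  FD 19: (5,0) -> (24,0) [heading=0, draw]
  REPEAT 3 [
    -- iteration 1/3 --
    FD 9: (24,0) -> (33,0) [heading=0, draw]
    BK 11: (33,0) -> (22,0) [heading=0, draw]
    RT 15: heading 0 -> 345
    -- iteration 2/3 --
    FD 9: (22,0) -> (30.693,-2.329) [heading=345, draw]
    BK 11: (30.693,-2.329) -> (20.068,0.518) [heading=345, draw]
    RT 15: heading 345 -> 330
    -- iteration 3/3 --
    FD 9: (20.068,0.518) -> (27.862,-3.982) [heading=330, draw]
    BK 11: (27.862,-3.982) -> (18.336,1.518) [heading=330, draw]
    RT 15: heading 330 -> 315
  ]
  -- iteration 2/3 --
  FD 5: (18.336,1.518) -> (21.872,-2.018) [heading=315, draw]
  FD 19: (21.872,-2.018) -> (35.307,-15.453) [heading=315, draw]
  REPEAT 3 [
    -- iteration 1/3 --
    FD 9: (35.307,-15.453) -> (41.671,-21.817) [heading=315, draw]
    BK 11: (41.671,-21.817) -> (33.892,-14.039) [heading=315, draw]
    RT 15: heading 315 -> 300
    -- iteration 2/3 --
    FD 9: (33.892,-14.039) -> (38.392,-21.833) [heading=300, draw]
    BK 11: (38.392,-21.833) -> (32.892,-12.307) [heading=300, draw]
    RT 15: heading 300 -> 285
    -- iteration 3/3 --
    FD 9: (32.892,-12.307) -> (35.222,-21) [heading=285, draw]
    BK 11: (35.222,-21) -> (32.375,-10.375) [heading=285, draw]
    RT 15: heading 285 -> 270
  ]
  -- iteration 3/3 --
  FD 5: (32.375,-10.375) -> (32.375,-15.375) [heading=270, draw]
  FD 19: (32.375,-15.375) -> (32.375,-34.375) [heading=270, draw]
  REPEAT 3 [
    -- iteration 1/3 --
    FD 9: (32.375,-34.375) -> (32.375,-43.375) [heading=270, draw]
    BK 11: (32.375,-43.375) -> (32.375,-32.375) [heading=270, draw]
    RT 15: heading 270 -> 255
    -- iteration 2/3 --
    FD 9: (32.375,-32.375) -> (30.045,-41.068) [heading=255, draw]
    BK 11: (30.045,-41.068) -> (32.892,-30.443) [heading=255, draw]
    RT 15: heading 255 -> 240
    -- iteration 3/3 --
    FD 9: (32.892,-30.443) -> (28.392,-38.237) [heading=240, draw]
    BK 11: (28.392,-38.237) -> (33.892,-28.711) [heading=240, draw]
    RT 15: heading 240 -> 225
  ]
]
Final: pos=(33.892,-28.711), heading=225, 24 segment(s) drawn

Answer: 225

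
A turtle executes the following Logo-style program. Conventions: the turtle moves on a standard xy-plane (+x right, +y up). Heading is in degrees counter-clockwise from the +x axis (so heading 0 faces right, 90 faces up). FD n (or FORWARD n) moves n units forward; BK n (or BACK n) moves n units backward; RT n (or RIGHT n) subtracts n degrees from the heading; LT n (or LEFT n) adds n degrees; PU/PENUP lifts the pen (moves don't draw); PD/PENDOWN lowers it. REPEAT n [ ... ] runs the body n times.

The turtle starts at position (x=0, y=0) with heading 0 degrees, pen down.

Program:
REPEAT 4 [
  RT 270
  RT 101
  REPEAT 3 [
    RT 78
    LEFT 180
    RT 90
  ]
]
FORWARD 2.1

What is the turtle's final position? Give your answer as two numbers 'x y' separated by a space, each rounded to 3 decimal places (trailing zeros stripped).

Executing turtle program step by step:
Start: pos=(0,0), heading=0, pen down
REPEAT 4 [
  -- iteration 1/4 --
  RT 270: heading 0 -> 90
  RT 101: heading 90 -> 349
  REPEAT 3 [
    -- iteration 1/3 --
    RT 78: heading 349 -> 271
    LT 180: heading 271 -> 91
    RT 90: heading 91 -> 1
    -- iteration 2/3 --
    RT 78: heading 1 -> 283
    LT 180: heading 283 -> 103
    RT 90: heading 103 -> 13
    -- iteration 3/3 --
    RT 78: heading 13 -> 295
    LT 180: heading 295 -> 115
    RT 90: heading 115 -> 25
  ]
  -- iteration 2/4 --
  RT 270: heading 25 -> 115
  RT 101: heading 115 -> 14
  REPEAT 3 [
    -- iteration 1/3 --
    RT 78: heading 14 -> 296
    LT 180: heading 296 -> 116
    RT 90: heading 116 -> 26
    -- iteration 2/3 --
    RT 78: heading 26 -> 308
    LT 180: heading 308 -> 128
    RT 90: heading 128 -> 38
    -- iteration 3/3 --
    RT 78: heading 38 -> 320
    LT 180: heading 320 -> 140
    RT 90: heading 140 -> 50
  ]
  -- iteration 3/4 --
  RT 270: heading 50 -> 140
  RT 101: heading 140 -> 39
  REPEAT 3 [
    -- iteration 1/3 --
    RT 78: heading 39 -> 321
    LT 180: heading 321 -> 141
    RT 90: heading 141 -> 51
    -- iteration 2/3 --
    RT 78: heading 51 -> 333
    LT 180: heading 333 -> 153
    RT 90: heading 153 -> 63
    -- iteration 3/3 --
    RT 78: heading 63 -> 345
    LT 180: heading 345 -> 165
    RT 90: heading 165 -> 75
  ]
  -- iteration 4/4 --
  RT 270: heading 75 -> 165
  RT 101: heading 165 -> 64
  REPEAT 3 [
    -- iteration 1/3 --
    RT 78: heading 64 -> 346
    LT 180: heading 346 -> 166
    RT 90: heading 166 -> 76
    -- iteration 2/3 --
    RT 78: heading 76 -> 358
    LT 180: heading 358 -> 178
    RT 90: heading 178 -> 88
    -- iteration 3/3 --
    RT 78: heading 88 -> 10
    LT 180: heading 10 -> 190
    RT 90: heading 190 -> 100
  ]
]
FD 2.1: (0,0) -> (-0.365,2.068) [heading=100, draw]
Final: pos=(-0.365,2.068), heading=100, 1 segment(s) drawn

Answer: -0.365 2.068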